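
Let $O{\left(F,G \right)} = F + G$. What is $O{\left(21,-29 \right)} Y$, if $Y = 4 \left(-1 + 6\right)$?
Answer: $-160$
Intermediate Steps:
$Y = 20$ ($Y = 4 \cdot 5 = 20$)
$O{\left(21,-29 \right)} Y = \left(21 - 29\right) 20 = \left(-8\right) 20 = -160$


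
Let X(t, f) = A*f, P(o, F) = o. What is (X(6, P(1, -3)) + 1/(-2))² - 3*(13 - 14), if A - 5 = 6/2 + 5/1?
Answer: 637/4 ≈ 159.25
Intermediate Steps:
A = 13 (A = 5 + (6/2 + 5/1) = 5 + (6*(½) + 5*1) = 5 + (3 + 5) = 5 + 8 = 13)
X(t, f) = 13*f
(X(6, P(1, -3)) + 1/(-2))² - 3*(13 - 14) = (13*1 + 1/(-2))² - 3*(13 - 14) = (13 - ½)² - 3*(-1) = (25/2)² + 3 = 625/4 + 3 = 637/4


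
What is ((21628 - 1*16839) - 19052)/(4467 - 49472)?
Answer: 14263/45005 ≈ 0.31692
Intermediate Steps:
((21628 - 1*16839) - 19052)/(4467 - 49472) = ((21628 - 16839) - 19052)/(-45005) = (4789 - 19052)*(-1/45005) = -14263*(-1/45005) = 14263/45005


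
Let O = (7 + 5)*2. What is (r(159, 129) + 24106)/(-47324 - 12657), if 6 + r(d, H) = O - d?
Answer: -23965/59981 ≈ -0.39954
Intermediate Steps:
O = 24 (O = 12*2 = 24)
r(d, H) = 18 - d (r(d, H) = -6 + (24 - d) = 18 - d)
(r(159, 129) + 24106)/(-47324 - 12657) = ((18 - 1*159) + 24106)/(-47324 - 12657) = ((18 - 159) + 24106)/(-59981) = (-141 + 24106)*(-1/59981) = 23965*(-1/59981) = -23965/59981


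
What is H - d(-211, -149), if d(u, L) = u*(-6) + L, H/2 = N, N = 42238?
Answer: 83359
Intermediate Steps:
H = 84476 (H = 2*42238 = 84476)
d(u, L) = L - 6*u (d(u, L) = -6*u + L = L - 6*u)
H - d(-211, -149) = 84476 - (-149 - 6*(-211)) = 84476 - (-149 + 1266) = 84476 - 1*1117 = 84476 - 1117 = 83359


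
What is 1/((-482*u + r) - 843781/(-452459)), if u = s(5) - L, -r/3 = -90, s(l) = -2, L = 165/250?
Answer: 11311475/17577861102 ≈ 0.00064351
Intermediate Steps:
L = 33/50 (L = 165*(1/250) = 33/50 ≈ 0.66000)
r = 270 (r = -3*(-90) = 270)
u = -133/50 (u = -2 - 1*33/50 = -2 - 33/50 = -133/50 ≈ -2.6600)
1/((-482*u + r) - 843781/(-452459)) = 1/((-482*(-133/50) + 270) - 843781/(-452459)) = 1/((32053/25 + 270) - 843781*(-1/452459)) = 1/(38803/25 + 843781/452459) = 1/(17577861102/11311475) = 11311475/17577861102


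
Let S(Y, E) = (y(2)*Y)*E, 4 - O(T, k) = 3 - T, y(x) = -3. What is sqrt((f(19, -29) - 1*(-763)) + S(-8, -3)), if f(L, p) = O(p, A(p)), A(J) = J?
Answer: sqrt(663) ≈ 25.749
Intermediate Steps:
O(T, k) = 1 + T (O(T, k) = 4 - (3 - T) = 4 + (-3 + T) = 1 + T)
f(L, p) = 1 + p
S(Y, E) = -3*E*Y (S(Y, E) = (-3*Y)*E = -3*E*Y)
sqrt((f(19, -29) - 1*(-763)) + S(-8, -3)) = sqrt(((1 - 29) - 1*(-763)) - 3*(-3)*(-8)) = sqrt((-28 + 763) - 72) = sqrt(735 - 72) = sqrt(663)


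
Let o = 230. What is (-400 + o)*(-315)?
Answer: 53550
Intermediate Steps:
(-400 + o)*(-315) = (-400 + 230)*(-315) = -170*(-315) = 53550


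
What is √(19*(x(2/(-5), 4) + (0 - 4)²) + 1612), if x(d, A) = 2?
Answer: √1954 ≈ 44.204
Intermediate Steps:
√(19*(x(2/(-5), 4) + (0 - 4)²) + 1612) = √(19*(2 + (0 - 4)²) + 1612) = √(19*(2 + (-4)²) + 1612) = √(19*(2 + 16) + 1612) = √(19*18 + 1612) = √(342 + 1612) = √1954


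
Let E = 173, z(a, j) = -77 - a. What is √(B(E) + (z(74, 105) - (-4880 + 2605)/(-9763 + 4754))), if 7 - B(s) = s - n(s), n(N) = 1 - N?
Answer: 2*I*√3070111271/5009 ≈ 22.124*I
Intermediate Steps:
B(s) = 8 - 2*s (B(s) = 7 - (s - (1 - s)) = 7 - (s + (-1 + s)) = 7 - (-1 + 2*s) = 7 + (1 - 2*s) = 8 - 2*s)
√(B(E) + (z(74, 105) - (-4880 + 2605)/(-9763 + 4754))) = √((8 - 2*173) + ((-77 - 1*74) - (-4880 + 2605)/(-9763 + 4754))) = √((8 - 346) + ((-77 - 74) - (-2275)/(-5009))) = √(-338 + (-151 - (-2275)*(-1)/5009)) = √(-338 + (-151 - 1*2275/5009)) = √(-338 + (-151 - 2275/5009)) = √(-338 - 758634/5009) = √(-2451676/5009) = 2*I*√3070111271/5009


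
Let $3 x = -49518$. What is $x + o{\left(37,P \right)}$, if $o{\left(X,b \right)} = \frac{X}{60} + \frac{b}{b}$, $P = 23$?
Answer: $- \frac{990263}{60} \approx -16504.0$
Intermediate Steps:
$x = -16506$ ($x = \frac{1}{3} \left(-49518\right) = -16506$)
$o{\left(X,b \right)} = 1 + \frac{X}{60}$ ($o{\left(X,b \right)} = X \frac{1}{60} + 1 = \frac{X}{60} + 1 = 1 + \frac{X}{60}$)
$x + o{\left(37,P \right)} = -16506 + \left(1 + \frac{1}{60} \cdot 37\right) = -16506 + \left(1 + \frac{37}{60}\right) = -16506 + \frac{97}{60} = - \frac{990263}{60}$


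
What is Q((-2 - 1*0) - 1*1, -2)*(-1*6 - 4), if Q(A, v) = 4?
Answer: -40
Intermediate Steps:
Q((-2 - 1*0) - 1*1, -2)*(-1*6 - 4) = 4*(-1*6 - 4) = 4*(-6 - 4) = 4*(-10) = -40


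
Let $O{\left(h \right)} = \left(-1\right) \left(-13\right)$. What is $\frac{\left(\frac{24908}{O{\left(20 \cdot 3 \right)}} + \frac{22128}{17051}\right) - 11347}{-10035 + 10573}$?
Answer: $- \frac{160785853}{9173438} \approx -17.527$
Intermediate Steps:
$O{\left(h \right)} = 13$
$\frac{\left(\frac{24908}{O{\left(20 \cdot 3 \right)}} + \frac{22128}{17051}\right) - 11347}{-10035 + 10573} = \frac{\left(\frac{24908}{13} + \frac{22128}{17051}\right) - 11347}{-10035 + 10573} = \frac{\left(24908 \cdot \frac{1}{13} + 22128 \cdot \frac{1}{17051}\right) - 11347}{538} = \left(\left(1916 + \frac{22128}{17051}\right) - 11347\right) \frac{1}{538} = \left(\frac{32691844}{17051} - 11347\right) \frac{1}{538} = \left(- \frac{160785853}{17051}\right) \frac{1}{538} = - \frac{160785853}{9173438}$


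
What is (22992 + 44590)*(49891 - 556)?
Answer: 3334157970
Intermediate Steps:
(22992 + 44590)*(49891 - 556) = 67582*49335 = 3334157970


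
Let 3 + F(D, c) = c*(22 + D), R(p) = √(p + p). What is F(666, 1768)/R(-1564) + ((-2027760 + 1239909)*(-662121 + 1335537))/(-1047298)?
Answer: 265275734508/523649 - 1216381*I*√782/1564 ≈ 5.0659e+5 - 21749.0*I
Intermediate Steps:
R(p) = √2*√p (R(p) = √(2*p) = √2*√p)
F(D, c) = -3 + c*(22 + D)
F(666, 1768)/R(-1564) + ((-2027760 + 1239909)*(-662121 + 1335537))/(-1047298) = (-3 + 22*1768 + 666*1768)/((√2*√(-1564))) + ((-2027760 + 1239909)*(-662121 + 1335537))/(-1047298) = (-3 + 38896 + 1177488)/((√2*(2*I*√391))) - 787851*673416*(-1/1047298) = 1216381/((2*I*√782)) - 530551469016*(-1/1047298) = 1216381*(-I*√782/1564) + 265275734508/523649 = -1216381*I*√782/1564 + 265275734508/523649 = 265275734508/523649 - 1216381*I*√782/1564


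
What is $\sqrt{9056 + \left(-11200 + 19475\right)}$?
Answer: $\sqrt{17331} \approx 131.65$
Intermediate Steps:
$\sqrt{9056 + \left(-11200 + 19475\right)} = \sqrt{9056 + 8275} = \sqrt{17331}$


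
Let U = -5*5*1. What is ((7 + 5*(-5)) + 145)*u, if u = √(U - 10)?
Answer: 127*I*√35 ≈ 751.34*I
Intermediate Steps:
U = -25 (U = -25*1 = -25)
u = I*√35 (u = √(-25 - 10) = √(-35) = I*√35 ≈ 5.9161*I)
((7 + 5*(-5)) + 145)*u = ((7 + 5*(-5)) + 145)*(I*√35) = ((7 - 25) + 145)*(I*√35) = (-18 + 145)*(I*√35) = 127*(I*√35) = 127*I*√35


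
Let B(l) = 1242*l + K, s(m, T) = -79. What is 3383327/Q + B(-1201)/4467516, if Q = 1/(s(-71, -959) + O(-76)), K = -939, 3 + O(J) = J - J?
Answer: -413145178987535/1489172 ≈ -2.7743e+8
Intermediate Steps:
O(J) = -3 (O(J) = -3 + (J - J) = -3 + 0 = -3)
Q = -1/82 (Q = 1/(-79 - 3) = 1/(-82) = -1/82 ≈ -0.012195)
B(l) = -939 + 1242*l (B(l) = 1242*l - 939 = -939 + 1242*l)
3383327/Q + B(-1201)/4467516 = 3383327/(-1/82) + (-939 + 1242*(-1201))/4467516 = 3383327*(-82) + (-939 - 1491642)*(1/4467516) = -277432814 - 1492581*1/4467516 = -277432814 - 497527/1489172 = -413145178987535/1489172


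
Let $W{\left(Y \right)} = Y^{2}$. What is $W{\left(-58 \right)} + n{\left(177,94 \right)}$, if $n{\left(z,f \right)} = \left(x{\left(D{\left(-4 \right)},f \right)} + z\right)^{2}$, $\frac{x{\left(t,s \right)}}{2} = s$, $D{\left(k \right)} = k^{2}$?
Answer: $136589$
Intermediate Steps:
$x{\left(t,s \right)} = 2 s$
$n{\left(z,f \right)} = \left(z + 2 f\right)^{2}$ ($n{\left(z,f \right)} = \left(2 f + z\right)^{2} = \left(z + 2 f\right)^{2}$)
$W{\left(-58 \right)} + n{\left(177,94 \right)} = \left(-58\right)^{2} + \left(177 + 2 \cdot 94\right)^{2} = 3364 + \left(177 + 188\right)^{2} = 3364 + 365^{2} = 3364 + 133225 = 136589$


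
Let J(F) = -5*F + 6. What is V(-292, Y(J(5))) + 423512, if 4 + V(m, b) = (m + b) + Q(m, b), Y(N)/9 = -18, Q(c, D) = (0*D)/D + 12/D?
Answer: 11422456/27 ≈ 4.2305e+5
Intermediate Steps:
J(F) = 6 - 5*F
Q(c, D) = 12/D (Q(c, D) = 0/D + 12/D = 0 + 12/D = 12/D)
Y(N) = -162 (Y(N) = 9*(-18) = -162)
V(m, b) = -4 + b + m + 12/b (V(m, b) = -4 + ((m + b) + 12/b) = -4 + ((b + m) + 12/b) = -4 + (b + m + 12/b) = -4 + b + m + 12/b)
V(-292, Y(J(5))) + 423512 = (-4 - 162 - 292 + 12/(-162)) + 423512 = (-4 - 162 - 292 + 12*(-1/162)) + 423512 = (-4 - 162 - 292 - 2/27) + 423512 = -12368/27 + 423512 = 11422456/27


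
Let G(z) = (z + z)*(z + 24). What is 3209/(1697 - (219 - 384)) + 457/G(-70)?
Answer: 1536921/856520 ≈ 1.7944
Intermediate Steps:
G(z) = 2*z*(24 + z) (G(z) = (2*z)*(24 + z) = 2*z*(24 + z))
3209/(1697 - (219 - 384)) + 457/G(-70) = 3209/(1697 - (219 - 384)) + 457/((2*(-70)*(24 - 70))) = 3209/(1697 - 1*(-165)) + 457/((2*(-70)*(-46))) = 3209/(1697 + 165) + 457/6440 = 3209/1862 + 457*(1/6440) = 3209*(1/1862) + 457/6440 = 3209/1862 + 457/6440 = 1536921/856520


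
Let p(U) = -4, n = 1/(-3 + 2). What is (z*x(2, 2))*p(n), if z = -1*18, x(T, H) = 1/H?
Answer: 36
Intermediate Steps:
n = -1 (n = 1/(-1) = -1)
z = -18
(z*x(2, 2))*p(n) = -18/2*(-4) = -18*½*(-4) = -9*(-4) = 36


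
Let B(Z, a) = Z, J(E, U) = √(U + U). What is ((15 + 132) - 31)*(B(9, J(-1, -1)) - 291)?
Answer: -32712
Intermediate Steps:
J(E, U) = √2*√U (J(E, U) = √(2*U) = √2*√U)
((15 + 132) - 31)*(B(9, J(-1, -1)) - 291) = ((15 + 132) - 31)*(9 - 291) = (147 - 31)*(-282) = 116*(-282) = -32712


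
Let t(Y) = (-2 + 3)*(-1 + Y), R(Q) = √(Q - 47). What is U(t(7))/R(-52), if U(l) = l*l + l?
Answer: -14*I*√11/11 ≈ -4.2212*I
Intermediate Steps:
R(Q) = √(-47 + Q)
t(Y) = -1 + Y (t(Y) = 1*(-1 + Y) = -1 + Y)
U(l) = l + l² (U(l) = l² + l = l + l²)
U(t(7))/R(-52) = ((-1 + 7)*(1 + (-1 + 7)))/(√(-47 - 52)) = (6*(1 + 6))/(√(-99)) = (6*7)/((3*I*√11)) = 42*(-I*√11/33) = -14*I*√11/11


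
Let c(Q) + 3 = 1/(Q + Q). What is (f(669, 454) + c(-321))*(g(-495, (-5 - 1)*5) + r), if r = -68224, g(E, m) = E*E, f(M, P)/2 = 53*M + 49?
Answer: 8059964561377/642 ≈ 1.2554e+10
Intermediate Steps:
f(M, P) = 98 + 106*M (f(M, P) = 2*(53*M + 49) = 2*(49 + 53*M) = 98 + 106*M)
g(E, m) = E²
c(Q) = -3 + 1/(2*Q) (c(Q) = -3 + 1/(Q + Q) = -3 + 1/(2*Q))
(f(669, 454) + c(-321))*(g(-495, (-5 - 1)*5) + r) = ((98 + 106*669) + (-3 + (½)/(-321)))*((-495)² - 68224) = ((98 + 70914) + (-3 + (½)*(-1/321)))*(245025 - 68224) = (71012 + (-3 - 1/642))*176801 = (71012 - 1927/642)*176801 = (45587777/642)*176801 = 8059964561377/642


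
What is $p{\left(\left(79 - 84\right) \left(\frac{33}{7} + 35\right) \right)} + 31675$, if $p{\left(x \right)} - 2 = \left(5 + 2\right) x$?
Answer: $30287$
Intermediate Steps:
$p{\left(x \right)} = 2 + 7 x$ ($p{\left(x \right)} = 2 + \left(5 + 2\right) x = 2 + 7 x$)
$p{\left(\left(79 - 84\right) \left(\frac{33}{7} + 35\right) \right)} + 31675 = \left(2 + 7 \left(79 - 84\right) \left(\frac{33}{7} + 35\right)\right) + 31675 = \left(2 + 7 \left(- 5 \left(33 \cdot \frac{1}{7} + 35\right)\right)\right) + 31675 = \left(2 + 7 \left(- 5 \left(\frac{33}{7} + 35\right)\right)\right) + 31675 = \left(2 + 7 \left(\left(-5\right) \frac{278}{7}\right)\right) + 31675 = \left(2 + 7 \left(- \frac{1390}{7}\right)\right) + 31675 = \left(2 - 1390\right) + 31675 = -1388 + 31675 = 30287$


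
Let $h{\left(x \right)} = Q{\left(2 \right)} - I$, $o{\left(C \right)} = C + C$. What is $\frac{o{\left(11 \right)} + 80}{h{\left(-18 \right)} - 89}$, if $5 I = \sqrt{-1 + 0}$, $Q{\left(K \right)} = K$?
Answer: $- \frac{110925}{94613} + \frac{255 i}{94613} \approx -1.1724 + 0.0026952 i$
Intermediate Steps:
$o{\left(C \right)} = 2 C$
$I = \frac{i}{5}$ ($I = \frac{\sqrt{-1 + 0}}{5} = \frac{\sqrt{-1}}{5} = \frac{i}{5} \approx 0.2 i$)
$h{\left(x \right)} = 2 - \frac{i}{5}$
$\frac{o{\left(11 \right)} + 80}{h{\left(-18 \right)} - 89} = \frac{2 \cdot 11 + 80}{\left(2 - \frac{i}{5}\right) - 89} = \frac{22 + 80}{-87 - \frac{i}{5}} = 102 \frac{25 \left(-87 + \frac{i}{5}\right)}{189226} = \frac{1275 \left(-87 + \frac{i}{5}\right)}{94613}$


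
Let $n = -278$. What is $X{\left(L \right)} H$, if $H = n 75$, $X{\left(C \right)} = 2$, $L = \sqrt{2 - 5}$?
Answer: $-41700$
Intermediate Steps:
$L = i \sqrt{3}$ ($L = \sqrt{-3} = i \sqrt{3} \approx 1.732 i$)
$H = -20850$ ($H = \left(-278\right) 75 = -20850$)
$X{\left(L \right)} H = 2 \left(-20850\right) = -41700$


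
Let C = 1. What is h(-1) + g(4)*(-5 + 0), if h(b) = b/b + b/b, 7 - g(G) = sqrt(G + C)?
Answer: -33 + 5*sqrt(5) ≈ -21.820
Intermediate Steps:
g(G) = 7 - sqrt(1 + G) (g(G) = 7 - sqrt(G + 1) = 7 - sqrt(1 + G))
h(b) = 2 (h(b) = 1 + 1 = 2)
h(-1) + g(4)*(-5 + 0) = 2 + (7 - sqrt(1 + 4))*(-5 + 0) = 2 + (7 - sqrt(5))*(-5) = 2 + (-35 + 5*sqrt(5)) = -33 + 5*sqrt(5)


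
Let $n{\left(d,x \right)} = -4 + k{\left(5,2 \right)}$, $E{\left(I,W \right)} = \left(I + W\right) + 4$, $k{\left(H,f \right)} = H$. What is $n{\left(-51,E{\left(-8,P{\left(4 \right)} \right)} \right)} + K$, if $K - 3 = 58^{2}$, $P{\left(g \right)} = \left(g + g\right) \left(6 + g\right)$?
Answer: $3368$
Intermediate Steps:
$P{\left(g \right)} = 2 g \left(6 + g\right)$
$E{\left(I,W \right)} = 4 + I + W$
$n{\left(d,x \right)} = 1$ ($n{\left(d,x \right)} = -4 + 5 = 1$)
$K = 3367$ ($K = 3 + 58^{2} = 3 + 3364 = 3367$)
$n{\left(-51,E{\left(-8,P{\left(4 \right)} \right)} \right)} + K = 1 + 3367 = 3368$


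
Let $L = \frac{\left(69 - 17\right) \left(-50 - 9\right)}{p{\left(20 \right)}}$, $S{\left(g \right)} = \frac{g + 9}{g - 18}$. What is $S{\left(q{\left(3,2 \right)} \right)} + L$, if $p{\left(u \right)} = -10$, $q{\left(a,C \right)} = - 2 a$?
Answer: $\frac{12267}{40} \approx 306.67$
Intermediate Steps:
$S{\left(g \right)} = \frac{9 + g}{-18 + g}$
$L = \frac{1534}{5}$ ($L = \frac{\left(69 - 17\right) \left(-50 - 9\right)}{-10} = 52 \left(-59\right) \left(- \frac{1}{10}\right) = \left(-3068\right) \left(- \frac{1}{10}\right) = \frac{1534}{5} \approx 306.8$)
$S{\left(q{\left(3,2 \right)} \right)} + L = \frac{9 - 6}{-18 - 6} + \frac{1534}{5} = \frac{1}{-24} \cdot 3 + \frac{1534}{5} = \left(- \frac{1}{24}\right) 3 + \frac{1534}{5} = - \frac{1}{8} + \frac{1534}{5} = \frac{12267}{40}$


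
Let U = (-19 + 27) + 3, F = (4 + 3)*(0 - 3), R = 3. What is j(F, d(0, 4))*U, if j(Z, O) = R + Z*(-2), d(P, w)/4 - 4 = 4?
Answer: 495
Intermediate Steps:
d(P, w) = 32 (d(P, w) = 16 + 4*4 = 16 + 16 = 32)
F = -21 (F = 7*(-3) = -21)
j(Z, O) = 3 - 2*Z (j(Z, O) = 3 + Z*(-2) = 3 - 2*Z)
U = 11 (U = 8 + 3 = 11)
j(F, d(0, 4))*U = (3 - 2*(-21))*11 = (3 + 42)*11 = 45*11 = 495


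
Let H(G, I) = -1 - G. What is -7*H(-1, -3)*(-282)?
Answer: 0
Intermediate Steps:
-7*H(-1, -3)*(-282) = -7*(-1 - 1*(-1))*(-282) = -7*(-1 + 1)*(-282) = -7*0*(-282) = 0*(-282) = 0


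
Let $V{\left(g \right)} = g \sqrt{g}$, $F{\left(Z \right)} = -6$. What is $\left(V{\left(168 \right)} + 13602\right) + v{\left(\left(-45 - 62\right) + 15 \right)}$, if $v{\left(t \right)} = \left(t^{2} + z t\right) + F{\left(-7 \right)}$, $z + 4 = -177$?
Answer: $38712 + 336 \sqrt{42} \approx 40890.0$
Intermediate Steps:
$z = -181$ ($z = -4 - 177 = -181$)
$V{\left(g \right)} = g^{\frac{3}{2}}$
$v{\left(t \right)} = -6 + t^{2} - 181 t$ ($v{\left(t \right)} = \left(t^{2} - 181 t\right) - 6 = -6 + t^{2} - 181 t$)
$\left(V{\left(168 \right)} + 13602\right) + v{\left(\left(-45 - 62\right) + 15 \right)} = \left(168^{\frac{3}{2}} + 13602\right) - \left(6 - \left(\left(-45 - 62\right) + 15\right)^{2} + 181 \left(\left(-45 - 62\right) + 15\right)\right) = \left(336 \sqrt{42} + 13602\right) - \left(6 - \left(-107 + 15\right)^{2} + 181 \left(-107 + 15\right)\right) = \left(13602 + 336 \sqrt{42}\right) - \left(-16646 - 8464\right) = \left(13602 + 336 \sqrt{42}\right) + \left(-6 + 8464 + 16652\right) = \left(13602 + 336 \sqrt{42}\right) + 25110 = 38712 + 336 \sqrt{42}$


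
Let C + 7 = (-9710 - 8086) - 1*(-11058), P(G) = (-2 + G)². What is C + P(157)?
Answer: 17280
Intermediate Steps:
C = -6745 (C = -7 + ((-9710 - 8086) - 1*(-11058)) = -7 + (-17796 + 11058) = -7 - 6738 = -6745)
C + P(157) = -6745 + (-2 + 157)² = -6745 + 155² = -6745 + 24025 = 17280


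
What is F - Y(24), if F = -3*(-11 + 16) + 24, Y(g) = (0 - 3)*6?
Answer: 27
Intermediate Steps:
Y(g) = -18 (Y(g) = -3*6 = -18)
F = 9 (F = -3*5 + 24 = -15 + 24 = 9)
F - Y(24) = 9 - 1*(-18) = 9 + 18 = 27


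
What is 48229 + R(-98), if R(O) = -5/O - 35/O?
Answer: 2363241/49 ≈ 48229.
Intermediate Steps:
R(O) = -40/O
48229 + R(-98) = 48229 - 40/(-98) = 48229 - 40*(-1/98) = 48229 + 20/49 = 2363241/49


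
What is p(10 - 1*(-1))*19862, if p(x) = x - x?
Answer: 0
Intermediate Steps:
p(x) = 0
p(10 - 1*(-1))*19862 = 0*19862 = 0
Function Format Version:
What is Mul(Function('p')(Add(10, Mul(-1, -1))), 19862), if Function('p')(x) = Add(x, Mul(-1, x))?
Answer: 0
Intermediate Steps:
Function('p')(x) = 0
Mul(Function('p')(Add(10, Mul(-1, -1))), 19862) = Mul(0, 19862) = 0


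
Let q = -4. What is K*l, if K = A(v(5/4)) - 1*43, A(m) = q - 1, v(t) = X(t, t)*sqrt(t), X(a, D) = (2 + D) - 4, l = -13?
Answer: 624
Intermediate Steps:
X(a, D) = -2 + D
v(t) = sqrt(t)*(-2 + t) (v(t) = (-2 + t)*sqrt(t) = sqrt(t)*(-2 + t))
A(m) = -5 (A(m) = -4 - 1 = -5)
K = -48 (K = -5 - 1*43 = -5 - 43 = -48)
K*l = -48*(-13) = 624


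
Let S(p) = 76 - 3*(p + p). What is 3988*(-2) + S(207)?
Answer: -9142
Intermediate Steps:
S(p) = 76 - 6*p (S(p) = 76 - 3*2*p = 76 - 6*p)
3988*(-2) + S(207) = 3988*(-2) + (76 - 6*207) = -7976 + (76 - 1242) = -7976 - 1166 = -9142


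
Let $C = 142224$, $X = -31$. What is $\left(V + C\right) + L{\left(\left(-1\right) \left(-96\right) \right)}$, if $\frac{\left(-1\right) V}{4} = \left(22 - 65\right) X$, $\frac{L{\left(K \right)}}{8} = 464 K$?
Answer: $493244$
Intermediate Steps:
$L{\left(K \right)} = 3712 K$ ($L{\left(K \right)} = 8 \cdot 464 K = 3712 K$)
$V = -5332$ ($V = - 4 \left(22 - 65\right) \left(-31\right) = - 4 \left(\left(-43\right) \left(-31\right)\right) = \left(-4\right) 1333 = -5332$)
$\left(V + C\right) + L{\left(\left(-1\right) \left(-96\right) \right)} = \left(-5332 + 142224\right) + 3712 \left(\left(-1\right) \left(-96\right)\right) = 136892 + 3712 \cdot 96 = 136892 + 356352 = 493244$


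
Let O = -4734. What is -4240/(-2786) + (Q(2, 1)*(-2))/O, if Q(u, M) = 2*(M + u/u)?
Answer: 5023612/3297231 ≈ 1.5236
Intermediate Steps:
Q(u, M) = 2 + 2*M (Q(u, M) = 2*(M + 1) = 2*(1 + M) = 2 + 2*M)
-4240/(-2786) + (Q(2, 1)*(-2))/O = -4240/(-2786) + ((2 + 2*1)*(-2))/(-4734) = -4240*(-1/2786) + ((2 + 2)*(-2))*(-1/4734) = 2120/1393 + (4*(-2))*(-1/4734) = 2120/1393 - 8*(-1/4734) = 2120/1393 + 4/2367 = 5023612/3297231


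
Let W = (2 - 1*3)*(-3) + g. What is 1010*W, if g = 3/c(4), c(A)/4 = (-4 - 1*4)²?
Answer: 389355/128 ≈ 3041.8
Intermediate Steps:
c(A) = 256 (c(A) = 4*(-4 - 1*4)² = 4*(-4 - 4)² = 4*(-8)² = 4*64 = 256)
g = 3/256 ≈ 0.011719
W = 771/256 (W = (2 - 1*3)*(-3) + 3/256 = (2 - 3)*(-3) + 3/256 = -1*(-3) + 3/256 = 3 + 3/256 = 771/256 ≈ 3.0117)
1010*W = 1010*(771/256) = 389355/128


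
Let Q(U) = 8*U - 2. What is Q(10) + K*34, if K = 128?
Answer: 4430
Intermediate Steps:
Q(U) = -2 + 8*U
Q(10) + K*34 = (-2 + 8*10) + 128*34 = (-2 + 80) + 4352 = 78 + 4352 = 4430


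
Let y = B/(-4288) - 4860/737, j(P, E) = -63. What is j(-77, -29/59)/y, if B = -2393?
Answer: 2971584/284717 ≈ 10.437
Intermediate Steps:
y = -284717/47168 (y = -2393/(-4288) - 4860/737 = -2393*(-1/4288) - 4860*1/737 = 2393/4288 - 4860/737 = -284717/47168 ≈ -6.0362)
j(-77, -29/59)/y = -63/(-284717/47168) = -63*(-47168/284717) = 2971584/284717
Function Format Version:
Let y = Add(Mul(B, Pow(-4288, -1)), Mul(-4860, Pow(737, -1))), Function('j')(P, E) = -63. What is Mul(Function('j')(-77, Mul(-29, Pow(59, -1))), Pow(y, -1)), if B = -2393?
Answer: Rational(2971584, 284717) ≈ 10.437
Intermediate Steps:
y = Rational(-284717, 47168) (y = Add(Mul(-2393, Pow(-4288, -1)), Mul(-4860, Pow(737, -1))) = Add(Mul(-2393, Rational(-1, 4288)), Mul(-4860, Rational(1, 737))) = Add(Rational(2393, 4288), Rational(-4860, 737)) = Rational(-284717, 47168) ≈ -6.0362)
Mul(Function('j')(-77, Mul(-29, Pow(59, -1))), Pow(y, -1)) = Mul(-63, Pow(Rational(-284717, 47168), -1)) = Mul(-63, Rational(-47168, 284717)) = Rational(2971584, 284717)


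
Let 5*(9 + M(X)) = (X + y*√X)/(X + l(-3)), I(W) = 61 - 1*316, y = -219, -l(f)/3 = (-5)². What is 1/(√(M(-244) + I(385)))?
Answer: √3190/(2*√(-210418 + 219*I*√61)) ≈ 0.00025021 - 0.061562*I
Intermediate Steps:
l(f) = -75 (l(f) = -3*(-5)² = -3*25 = -75)
I(W) = -255 (I(W) = 61 - 316 = -255)
M(X) = -9 + (X - 219*√X)/(5*(-75 + X)) (M(X) = -9 + ((X - 219*√X)/(X - 75))/5 = -9 + ((X - 219*√X)/(-75 + X))/5 = -9 + (X - 219*√X)/(5*(-75 + X)))
1/(√(M(-244) + I(385))) = 1/(√((3375 - 438*I*√61 - 44*(-244))/(5*(-75 - 244)) - 255)) = 1/(√((⅕)*(3375 - 438*I*√61 + 10736)/(-319) - 255)) = 1/(√((⅕)*(-1/319)*(3375 - 438*I*√61 + 10736) - 255)) = 1/(√((⅕)*(-1/319)*(14111 - 438*I*√61) - 255)) = 1/(√((-14111/1595 + 438*I*√61/1595) - 255)) = 1/(√(-420836/1595 + 438*I*√61/1595)) = (-420836/1595 + 438*I*√61/1595)^(-½)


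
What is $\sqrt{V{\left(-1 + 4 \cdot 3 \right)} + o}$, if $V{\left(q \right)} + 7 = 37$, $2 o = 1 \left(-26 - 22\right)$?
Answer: $\sqrt{6} \approx 2.4495$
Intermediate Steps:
$o = -24$ ($o = \frac{1 \left(-26 - 22\right)}{2} = \frac{1 \left(-48\right)}{2} = \frac{1}{2} \left(-48\right) = -24$)
$V{\left(q \right)} = 30$ ($V{\left(q \right)} = -7 + 37 = 30$)
$\sqrt{V{\left(-1 + 4 \cdot 3 \right)} + o} = \sqrt{30 - 24} = \sqrt{6}$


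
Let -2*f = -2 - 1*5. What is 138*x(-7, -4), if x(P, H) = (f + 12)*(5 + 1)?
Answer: 12834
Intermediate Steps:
f = 7/2 (f = -(-2 - 1*5)/2 = -(-2 - 5)/2 = -½*(-7) = 7/2 ≈ 3.5000)
x(P, H) = 93 (x(P, H) = (7/2 + 12)*(5 + 1) = (31/2)*6 = 93)
138*x(-7, -4) = 138*93 = 12834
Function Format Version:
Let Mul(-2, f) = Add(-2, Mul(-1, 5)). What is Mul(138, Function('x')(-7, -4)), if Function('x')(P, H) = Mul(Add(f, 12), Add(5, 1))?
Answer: 12834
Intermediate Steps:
f = Rational(7, 2) (f = Mul(Rational(-1, 2), Add(-2, Mul(-1, 5))) = Mul(Rational(-1, 2), Add(-2, -5)) = Mul(Rational(-1, 2), -7) = Rational(7, 2) ≈ 3.5000)
Function('x')(P, H) = 93 (Function('x')(P, H) = Mul(Add(Rational(7, 2), 12), Add(5, 1)) = Mul(Rational(31, 2), 6) = 93)
Mul(138, Function('x')(-7, -4)) = Mul(138, 93) = 12834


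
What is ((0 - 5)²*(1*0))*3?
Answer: 0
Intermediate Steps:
((0 - 5)²*(1*0))*3 = ((-5)²*0)*3 = (25*0)*3 = 0*3 = 0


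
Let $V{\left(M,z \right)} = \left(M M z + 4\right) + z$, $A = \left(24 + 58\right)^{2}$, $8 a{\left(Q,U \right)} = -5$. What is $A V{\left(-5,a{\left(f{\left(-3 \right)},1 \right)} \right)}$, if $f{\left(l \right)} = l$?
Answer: $-82369$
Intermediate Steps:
$a{\left(Q,U \right)} = - \frac{5}{8}$ ($a{\left(Q,U \right)} = \frac{1}{8} \left(-5\right) = - \frac{5}{8}$)
$A = 6724$ ($A = 82^{2} = 6724$)
$V{\left(M,z \right)} = 4 + z + z M^{2}$ ($V{\left(M,z \right)} = \left(M^{2} z + 4\right) + z = \left(z M^{2} + 4\right) + z = \left(4 + z M^{2}\right) + z = 4 + z + z M^{2}$)
$A V{\left(-5,a{\left(f{\left(-3 \right)},1 \right)} \right)} = 6724 \left(4 - \frac{5}{8} - \frac{5 \left(-5\right)^{2}}{8}\right) = 6724 \left(4 - \frac{5}{8} - \frac{125}{8}\right) = 6724 \left(- \frac{49}{4}\right) = -82369$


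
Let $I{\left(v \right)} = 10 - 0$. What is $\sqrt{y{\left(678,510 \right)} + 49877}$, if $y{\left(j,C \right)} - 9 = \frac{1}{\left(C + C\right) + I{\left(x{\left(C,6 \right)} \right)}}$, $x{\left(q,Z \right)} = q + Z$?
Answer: $\frac{\sqrt{52924058430}}{1030} \approx 223.35$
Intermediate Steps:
$x{\left(q,Z \right)} = Z + q$
$I{\left(v \right)} = 10$ ($I{\left(v \right)} = 10 + 0 = 10$)
$y{\left(j,C \right)} = 9 + \frac{1}{10 + 2 C}$ ($y{\left(j,C \right)} = 9 + \frac{1}{\left(C + C\right) + 10} = 9 + \frac{1}{2 C + 10} = 9 + \frac{1}{10 + 2 C}$)
$\sqrt{y{\left(678,510 \right)} + 49877} = \sqrt{\frac{91 + 18 \cdot 510}{2 \left(5 + 510\right)} + 49877} = \sqrt{\frac{91 + 9180}{2 \cdot 515} + 49877} = \sqrt{\frac{1}{2} \cdot \frac{1}{515} \cdot 9271 + 49877} = \sqrt{\frac{9271}{1030} + 49877} = \sqrt{\frac{51382581}{1030}} = \frac{\sqrt{52924058430}}{1030}$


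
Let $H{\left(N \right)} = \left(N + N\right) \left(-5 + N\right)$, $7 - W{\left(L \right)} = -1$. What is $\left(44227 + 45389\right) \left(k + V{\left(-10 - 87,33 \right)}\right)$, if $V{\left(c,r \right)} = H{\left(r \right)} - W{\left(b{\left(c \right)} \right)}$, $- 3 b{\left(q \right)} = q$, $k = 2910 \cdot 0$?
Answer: $164893440$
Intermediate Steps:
$k = 0$
$b{\left(q \right)} = - \frac{q}{3}$
$W{\left(L \right)} = 8$ ($W{\left(L \right)} = 7 - -1 = 7 + 1 = 8$)
$H{\left(N \right)} = 2 N \left(-5 + N\right)$
$V{\left(c,r \right)} = -8 + 2 r \left(-5 + r\right)$ ($V{\left(c,r \right)} = 2 r \left(-5 + r\right) - 8 = -8 + 2 r \left(-5 + r\right)$)
$\left(44227 + 45389\right) \left(k + V{\left(-10 - 87,33 \right)}\right) = \left(44227 + 45389\right) \left(0 - \left(8 - 66 \left(-5 + 33\right)\right)\right) = 89616 \left(0 - \left(8 - 1848\right)\right) = 89616 \left(0 + \left(-8 + 1848\right)\right) = 89616 \left(0 + 1840\right) = 89616 \cdot 1840 = 164893440$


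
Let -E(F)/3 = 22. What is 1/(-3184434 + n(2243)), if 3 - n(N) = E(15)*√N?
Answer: -1061477/3380197007751 - 22*√2243/3380197007751 ≈ -3.1434e-7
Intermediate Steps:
E(F) = -66 (E(F) = -3*22 = -66)
n(N) = 3 + 66*√N (n(N) = 3 - (-66)*√N = 3 + 66*√N)
1/(-3184434 + n(2243)) = 1/(-3184434 + (3 + 66*√2243)) = 1/(-3184431 + 66*√2243)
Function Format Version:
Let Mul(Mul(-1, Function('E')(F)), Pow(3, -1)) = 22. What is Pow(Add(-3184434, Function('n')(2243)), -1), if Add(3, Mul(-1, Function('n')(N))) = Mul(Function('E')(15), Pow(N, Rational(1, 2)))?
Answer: Add(Rational(-1061477, 3380197007751), Mul(Rational(-22, 3380197007751), Pow(2243, Rational(1, 2)))) ≈ -3.1434e-7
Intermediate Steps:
Function('E')(F) = -66 (Function('E')(F) = Mul(-3, 22) = -66)
Function('n')(N) = Add(3, Mul(66, Pow(N, Rational(1, 2)))) (Function('n')(N) = Add(3, Mul(-1, Mul(-66, Pow(N, Rational(1, 2))))) = Add(3, Mul(66, Pow(N, Rational(1, 2)))))
Pow(Add(-3184434, Function('n')(2243)), -1) = Pow(Add(-3184434, Add(3, Mul(66, Pow(2243, Rational(1, 2))))), -1) = Pow(Add(-3184431, Mul(66, Pow(2243, Rational(1, 2)))), -1)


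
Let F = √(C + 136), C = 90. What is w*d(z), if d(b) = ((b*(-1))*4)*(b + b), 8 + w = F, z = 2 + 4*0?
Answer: 256 - 32*√226 ≈ -225.07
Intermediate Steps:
z = 2 (z = 2 + 0 = 2)
F = √226 (F = √(90 + 136) = √226 ≈ 15.033)
w = -8 + √226 ≈ 7.0333
d(b) = -8*b² (d(b) = (-b*4)*(2*b) = (-4*b)*(2*b) = -8*b²)
w*d(z) = (-8 + √226)*(-8*2²) = (-8 + √226)*(-8*4) = (-8 + √226)*(-32) = 256 - 32*√226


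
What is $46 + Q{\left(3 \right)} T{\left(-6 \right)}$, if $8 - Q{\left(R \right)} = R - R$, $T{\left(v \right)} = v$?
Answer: $-2$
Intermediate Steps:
$Q{\left(R \right)} = 8$ ($Q{\left(R \right)} = 8 - \left(R - R\right) = 8 - 0 = 8 + 0 = 8$)
$46 + Q{\left(3 \right)} T{\left(-6 \right)} = 46 + 8 \left(-6\right) = 46 - 48 = -2$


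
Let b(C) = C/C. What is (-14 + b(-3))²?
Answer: 169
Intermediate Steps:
b(C) = 1
(-14 + b(-3))² = (-14 + 1)² = (-13)² = 169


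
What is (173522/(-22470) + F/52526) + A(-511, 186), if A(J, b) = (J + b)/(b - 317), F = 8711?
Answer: -392381443081/77306978910 ≈ -5.0756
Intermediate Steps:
A(J, b) = (J + b)/(-317 + b)
(173522/(-22470) + F/52526) + A(-511, 186) = (173522/(-22470) + 8711/52526) + (-511 + 186)/(-317 + 186) = (173522*(-1/22470) + 8711*(1/52526)) - 325/(-131) = (-86761/11235 + 8711/52526) - 1/131*(-325) = -4459340201/590129610 + 325/131 = -392381443081/77306978910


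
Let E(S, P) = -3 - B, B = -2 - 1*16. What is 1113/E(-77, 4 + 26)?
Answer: 371/5 ≈ 74.200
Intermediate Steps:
B = -18 (B = -2 - 16 = -18)
E(S, P) = 15 (E(S, P) = -3 - 1*(-18) = -3 + 18 = 15)
1113/E(-77, 4 + 26) = 1113/15 = 1113*(1/15) = 371/5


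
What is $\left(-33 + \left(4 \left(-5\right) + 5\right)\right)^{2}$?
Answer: $2304$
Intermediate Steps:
$\left(-33 + \left(4 \left(-5\right) + 5\right)\right)^{2} = \left(-33 + \left(-20 + 5\right)\right)^{2} = \left(-33 - 15\right)^{2} = \left(-48\right)^{2} = 2304$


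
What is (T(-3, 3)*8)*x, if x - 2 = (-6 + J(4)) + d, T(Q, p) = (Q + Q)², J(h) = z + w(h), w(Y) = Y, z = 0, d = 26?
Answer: 7488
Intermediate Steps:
J(h) = h (J(h) = 0 + h = h)
T(Q, p) = 4*Q² (T(Q, p) = (2*Q)² = 4*Q²)
x = 26 (x = 2 + ((-6 + 4) + 26) = 2 + (-2 + 26) = 2 + 24 = 26)
(T(-3, 3)*8)*x = ((4*(-3)²)*8)*26 = ((4*9)*8)*26 = (36*8)*26 = 288*26 = 7488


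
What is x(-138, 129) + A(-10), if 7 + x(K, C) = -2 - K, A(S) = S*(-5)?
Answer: 179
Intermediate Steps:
A(S) = -5*S
x(K, C) = -9 - K (x(K, C) = -7 + (-2 - K) = -9 - K)
x(-138, 129) + A(-10) = (-9 - 1*(-138)) - 5*(-10) = (-9 + 138) + 50 = 129 + 50 = 179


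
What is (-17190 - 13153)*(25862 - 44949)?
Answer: 579156841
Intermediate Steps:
(-17190 - 13153)*(25862 - 44949) = -30343*(-19087) = 579156841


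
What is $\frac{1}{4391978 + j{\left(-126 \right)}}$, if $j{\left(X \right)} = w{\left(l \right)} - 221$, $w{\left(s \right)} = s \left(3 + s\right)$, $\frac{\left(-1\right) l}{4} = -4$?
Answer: $\frac{1}{4392061} \approx 2.2768 \cdot 10^{-7}$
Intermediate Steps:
$l = 16$ ($l = \left(-4\right) \left(-4\right) = 16$)
$j{\left(X \right)} = 83$ ($j{\left(X \right)} = 16 \left(3 + 16\right) - 221 = 16 \cdot 19 - 221 = 304 - 221 = 83$)
$\frac{1}{4391978 + j{\left(-126 \right)}} = \frac{1}{4391978 + 83} = \frac{1}{4392061}$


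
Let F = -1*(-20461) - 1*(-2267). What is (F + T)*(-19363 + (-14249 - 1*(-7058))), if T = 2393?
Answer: -667063034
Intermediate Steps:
F = 22728 (F = 20461 + 2267 = 22728)
(F + T)*(-19363 + (-14249 - 1*(-7058))) = (22728 + 2393)*(-19363 + (-14249 - 1*(-7058))) = 25121*(-19363 + (-14249 + 7058)) = 25121*(-19363 - 7191) = 25121*(-26554) = -667063034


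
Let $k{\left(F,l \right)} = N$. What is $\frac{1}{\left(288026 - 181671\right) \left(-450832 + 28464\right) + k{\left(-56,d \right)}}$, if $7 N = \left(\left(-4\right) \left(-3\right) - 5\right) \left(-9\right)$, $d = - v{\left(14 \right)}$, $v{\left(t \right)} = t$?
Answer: $- \frac{1}{44920948649} \approx -2.2261 \cdot 10^{-11}$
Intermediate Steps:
$d = -14$ ($d = \left(-1\right) 14 = -14$)
$N = -9$ ($N = \frac{\left(\left(-4\right) \left(-3\right) - 5\right) \left(-9\right)}{7} = \frac{\left(12 - 5\right) \left(-9\right)}{7} = \frac{7 \left(-9\right)}{7} = \frac{1}{7} \left(-63\right) = -9$)
$k{\left(F,l \right)} = -9$
$\frac{1}{\left(288026 - 181671\right) \left(-450832 + 28464\right) + k{\left(-56,d \right)}} = \frac{1}{\left(288026 - 181671\right) \left(-450832 + 28464\right) - 9} = \frac{1}{106355 \left(-422368\right) - 9} = \frac{1}{-44920948640 - 9} = \frac{1}{-44920948649} = - \frac{1}{44920948649}$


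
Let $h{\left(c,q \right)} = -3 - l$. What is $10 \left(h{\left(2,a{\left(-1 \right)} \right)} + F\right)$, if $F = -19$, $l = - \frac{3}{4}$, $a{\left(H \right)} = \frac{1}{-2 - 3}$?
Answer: $- \frac{425}{2} \approx -212.5$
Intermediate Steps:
$a{\left(H \right)} = - \frac{1}{5}$ ($a{\left(H \right)} = \frac{1}{-5} = - \frac{1}{5}$)
$l = - \frac{3}{4}$ ($l = \left(-3\right) \frac{1}{4} = - \frac{3}{4} \approx -0.75$)
$h{\left(c,q \right)} = - \frac{9}{4}$ ($h{\left(c,q \right)} = -3 - - \frac{3}{4} = -3 + \frac{3}{4} = - \frac{9}{4}$)
$10 \left(h{\left(2,a{\left(-1 \right)} \right)} + F\right) = 10 \left(- \frac{9}{4} - 19\right) = 10 \left(- \frac{85}{4}\right) = - \frac{425}{2}$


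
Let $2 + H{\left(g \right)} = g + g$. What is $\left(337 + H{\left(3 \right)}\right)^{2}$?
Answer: $116281$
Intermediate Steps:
$H{\left(g \right)} = -2 + 2 g$ ($H{\left(g \right)} = -2 + \left(g + g\right) = -2 + 2 g$)
$\left(337 + H{\left(3 \right)}\right)^{2} = \left(337 + \left(-2 + 2 \cdot 3\right)\right)^{2} = \left(337 + \left(-2 + 6\right)\right)^{2} = \left(337 + 4\right)^{2} = 341^{2} = 116281$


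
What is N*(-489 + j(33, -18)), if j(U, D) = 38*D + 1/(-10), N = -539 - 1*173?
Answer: 4176236/5 ≈ 8.3525e+5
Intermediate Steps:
N = -712 (N = -539 - 173 = -712)
j(U, D) = -⅒ + 38*D (j(U, D) = 38*D - ⅒ = -⅒ + 38*D)
N*(-489 + j(33, -18)) = -712*(-489 + (-⅒ + 38*(-18))) = -712*(-489 + (-⅒ - 684)) = -712*(-489 - 6841/10) = -712*(-11731/10) = 4176236/5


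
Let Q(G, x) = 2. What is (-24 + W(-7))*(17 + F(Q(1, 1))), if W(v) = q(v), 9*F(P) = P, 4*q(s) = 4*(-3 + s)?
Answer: -5270/9 ≈ -585.56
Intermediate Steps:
q(s) = -3 + s (q(s) = (4*(-3 + s))/4 = (-12 + 4*s)/4 = -3 + s)
F(P) = P/9
W(v) = -3 + v
(-24 + W(-7))*(17 + F(Q(1, 1))) = (-24 + (-3 - 7))*(17 + (1/9)*2) = (-24 - 10)*(17 + 2/9) = -34*155/9 = -5270/9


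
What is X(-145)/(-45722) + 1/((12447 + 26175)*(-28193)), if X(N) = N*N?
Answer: -5723373190718/12446329060803 ≈ -0.45984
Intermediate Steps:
X(N) = N**2
X(-145)/(-45722) + 1/((12447 + 26175)*(-28193)) = (-145)**2/(-45722) + 1/((12447 + 26175)*(-28193)) = 21025*(-1/45722) - 1/28193/38622 = -21025/45722 + (1/38622)*(-1/28193) = -21025/45722 - 1/1088870046 = -5723373190718/12446329060803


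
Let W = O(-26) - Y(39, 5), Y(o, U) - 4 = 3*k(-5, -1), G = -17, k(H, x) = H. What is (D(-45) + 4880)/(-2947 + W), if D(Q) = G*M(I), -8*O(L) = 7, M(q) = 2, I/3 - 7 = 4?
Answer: -38768/23495 ≈ -1.6501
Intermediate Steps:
I = 33 (I = 21 + 3*4 = 21 + 12 = 33)
Y(o, U) = -11 (Y(o, U) = 4 + 3*(-5) = 4 - 15 = -11)
O(L) = -7/8 (O(L) = -1/8*7 = -7/8)
D(Q) = -34 (D(Q) = -17*2 = -34)
W = 81/8 (W = -7/8 - 1*(-11) = -7/8 + 11 = 81/8 ≈ 10.125)
(D(-45) + 4880)/(-2947 + W) = (-34 + 4880)/(-2947 + 81/8) = 4846/(-23495/8) = 4846*(-8/23495) = -38768/23495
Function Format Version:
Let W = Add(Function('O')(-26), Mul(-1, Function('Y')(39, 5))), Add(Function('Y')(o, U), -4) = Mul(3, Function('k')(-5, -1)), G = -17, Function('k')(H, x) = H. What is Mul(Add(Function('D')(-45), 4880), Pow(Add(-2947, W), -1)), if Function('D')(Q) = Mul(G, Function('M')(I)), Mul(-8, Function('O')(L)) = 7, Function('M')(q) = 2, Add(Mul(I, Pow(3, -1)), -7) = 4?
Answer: Rational(-38768, 23495) ≈ -1.6501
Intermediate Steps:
I = 33 (I = Add(21, Mul(3, 4)) = Add(21, 12) = 33)
Function('Y')(o, U) = -11 (Function('Y')(o, U) = Add(4, Mul(3, -5)) = Add(4, -15) = -11)
Function('O')(L) = Rational(-7, 8) (Function('O')(L) = Mul(Rational(-1, 8), 7) = Rational(-7, 8))
Function('D')(Q) = -34 (Function('D')(Q) = Mul(-17, 2) = -34)
W = Rational(81, 8) (W = Add(Rational(-7, 8), Mul(-1, -11)) = Add(Rational(-7, 8), 11) = Rational(81, 8) ≈ 10.125)
Mul(Add(Function('D')(-45), 4880), Pow(Add(-2947, W), -1)) = Mul(Add(-34, 4880), Pow(Add(-2947, Rational(81, 8)), -1)) = Mul(4846, Pow(Rational(-23495, 8), -1)) = Mul(4846, Rational(-8, 23495)) = Rational(-38768, 23495)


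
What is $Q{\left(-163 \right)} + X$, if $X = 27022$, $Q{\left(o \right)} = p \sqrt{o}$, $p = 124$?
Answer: $27022 + 124 i \sqrt{163} \approx 27022.0 + 1583.1 i$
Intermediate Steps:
$Q{\left(o \right)} = 124 \sqrt{o}$
$Q{\left(-163 \right)} + X = 124 \sqrt{-163} + 27022 = 124 i \sqrt{163} + 27022 = 27022 + 124 i \sqrt{163}$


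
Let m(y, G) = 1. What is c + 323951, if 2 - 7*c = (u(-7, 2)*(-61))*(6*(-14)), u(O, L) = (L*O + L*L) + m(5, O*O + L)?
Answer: 2313775/7 ≈ 3.3054e+5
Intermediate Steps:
u(O, L) = 1 + L² + L*O (u(O, L) = (L*O + L*L) + 1 = (L*O + L²) + 1 = (L² + L*O) + 1 = 1 + L² + L*O)
c = 46118/7 (c = 2/7 - (1 + 2² + 2*(-7))*(-61)*6*(-14)/7 = 2/7 - (1 + 4 - 14)*(-61)*(-84)/7 = 2/7 - (-9*(-61))*(-84)/7 = 2/7 - 549*(-84)/7 = 2/7 - ⅐*(-46116) = 2/7 + 6588 = 46118/7 ≈ 6588.3)
c + 323951 = 46118/7 + 323951 = 2313775/7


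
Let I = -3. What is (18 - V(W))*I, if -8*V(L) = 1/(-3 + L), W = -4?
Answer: -3021/56 ≈ -53.946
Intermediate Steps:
V(L) = -1/(8*(-3 + L))
(18 - V(W))*I = (18 - (-1)/(-24 + 8*(-4)))*(-3) = (18 - (-1)/(-24 - 32))*(-3) = (18 - (-1)/(-56))*(-3) = (18 - (-1)*(-1)/56)*(-3) = (18 - 1*1/56)*(-3) = (18 - 1/56)*(-3) = (1007/56)*(-3) = -3021/56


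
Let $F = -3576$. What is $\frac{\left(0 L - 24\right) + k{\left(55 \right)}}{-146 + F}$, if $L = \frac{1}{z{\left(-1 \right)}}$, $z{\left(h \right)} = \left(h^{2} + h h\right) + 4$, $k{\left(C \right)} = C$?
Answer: $- \frac{31}{3722} \approx -0.0083289$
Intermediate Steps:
$z{\left(h \right)} = 4 + 2 h^{2}$ ($z{\left(h \right)} = \left(h^{2} + h^{2}\right) + 4 = 2 h^{2} + 4 = 4 + 2 h^{2}$)
$L = \frac{1}{6}$ ($L = \frac{1}{4 + 2 \left(-1\right)^{2}} = \frac{1}{4 + 2 \cdot 1} = \frac{1}{4 + 2} = \frac{1}{6} \approx 0.16667$)
$\frac{\left(0 L - 24\right) + k{\left(55 \right)}}{-146 + F} = \frac{\left(0 \cdot \frac{1}{6} - 24\right) + 55}{-146 - 3576} = \frac{\left(0 - 24\right) + 55}{-3722} = \left(-24 + 55\right) \left(- \frac{1}{3722}\right) = 31 \left(- \frac{1}{3722}\right) = - \frac{31}{3722}$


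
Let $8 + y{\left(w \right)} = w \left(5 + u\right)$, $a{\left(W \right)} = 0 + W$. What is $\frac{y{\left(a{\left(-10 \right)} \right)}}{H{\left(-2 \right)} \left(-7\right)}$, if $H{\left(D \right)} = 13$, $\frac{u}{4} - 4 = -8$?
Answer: $- \frac{102}{91} \approx -1.1209$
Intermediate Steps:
$u = -16$ ($u = 16 + 4 \left(-8\right) = 16 - 32 = -16$)
$a{\left(W \right)} = W$
$y{\left(w \right)} = -8 - 11 w$ ($y{\left(w \right)} = -8 + w \left(5 - 16\right) = -8 + w \left(-11\right) = -8 - 11 w$)
$\frac{y{\left(a{\left(-10 \right)} \right)}}{H{\left(-2 \right)} \left(-7\right)} = \frac{-8 - -110}{13 \left(-7\right)} = \frac{-8 + 110}{-91} = 102 \left(- \frac{1}{91}\right) = - \frac{102}{91}$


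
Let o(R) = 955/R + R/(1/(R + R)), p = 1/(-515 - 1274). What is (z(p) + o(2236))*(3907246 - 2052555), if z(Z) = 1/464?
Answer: 4810331048761089121/259376 ≈ 1.8546e+13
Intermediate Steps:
p = -1/1789 (p = 1/(-1789) = -1/1789 ≈ -0.00055897)
z(Z) = 1/464
o(R) = 2*R**2 + 955/R (o(R) = 955/R + R/(1/(2*R)) = 955/R + R/((1/(2*R))) = 955/R + R*(2*R) = 955/R + 2*R**2 = 2*R**2 + 955/R)
(z(p) + o(2236))*(3907246 - 2052555) = (1/464 + (955 + 2*2236**3)/2236)*(3907246 - 2052555) = (1/464 + (955 + 2*11179320256)/2236)*1854691 = (1/464 + (955 + 22358640512)/2236)*1854691 = (1/464 + (1/2236)*22358641467)*1854691 = (1/464 + 22358641467/2236)*1854691 = (2593602410731/259376)*1854691 = 4810331048761089121/259376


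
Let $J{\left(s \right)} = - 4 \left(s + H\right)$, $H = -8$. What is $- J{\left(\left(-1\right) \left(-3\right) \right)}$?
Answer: $-20$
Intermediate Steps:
$J{\left(s \right)} = 32 - 4 s$ ($J{\left(s \right)} = - 4 \left(s - 8\right) = - 4 \left(-8 + s\right) = 32 - 4 s$)
$- J{\left(\left(-1\right) \left(-3\right) \right)} = - (32 - 4 \left(\left(-1\right) \left(-3\right)\right)) = - (32 - 12) = \left(-1\right) 20 = -20$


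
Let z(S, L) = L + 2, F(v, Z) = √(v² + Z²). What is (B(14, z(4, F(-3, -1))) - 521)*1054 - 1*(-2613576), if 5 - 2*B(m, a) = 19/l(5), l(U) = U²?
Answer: 51666912/25 ≈ 2.0667e+6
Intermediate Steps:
F(v, Z) = √(Z² + v²)
z(S, L) = 2 + L
B(m, a) = 53/25 (B(m, a) = 5/2 - 19/(2*(5²)) = 5/2 - 19/(2*25) = 5/2 - ½*19/25 = 5/2 - 19/50 = 53/25)
(B(14, z(4, F(-3, -1))) - 521)*1054 - 1*(-2613576) = (53/25 - 521)*1054 - 1*(-2613576) = -12972/25*1054 + 2613576 = -13672488/25 + 2613576 = 51666912/25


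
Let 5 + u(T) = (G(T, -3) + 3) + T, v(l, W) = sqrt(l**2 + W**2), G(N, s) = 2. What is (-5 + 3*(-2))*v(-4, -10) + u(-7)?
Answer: -7 - 22*sqrt(29) ≈ -125.47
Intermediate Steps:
v(l, W) = sqrt(W**2 + l**2)
u(T) = T (u(T) = -5 + ((2 + 3) + T) = -5 + (5 + T) = T)
(-5 + 3*(-2))*v(-4, -10) + u(-7) = (-5 + 3*(-2))*sqrt((-10)**2 + (-4)**2) - 7 = (-5 - 6)*sqrt(100 + 16) - 7 = -22*sqrt(29) - 7 = -7 - 22*sqrt(29)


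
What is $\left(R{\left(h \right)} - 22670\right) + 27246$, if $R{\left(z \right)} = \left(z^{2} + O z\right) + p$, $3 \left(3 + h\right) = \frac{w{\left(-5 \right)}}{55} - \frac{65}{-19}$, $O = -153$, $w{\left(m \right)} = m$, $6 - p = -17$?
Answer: $\frac{213675859}{43681} \approx 4891.7$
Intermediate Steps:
$p = 23$ ($p = 6 - -17 = 6 + 17 = 23$)
$h = - \frac{395}{209}$ ($h = -3 + \frac{- \frac{5}{55} - \frac{65}{-19}}{3} = -3 + \frac{\left(-5\right) \frac{1}{55} - - \frac{65}{19}}{3} = -3 + \frac{- \frac{1}{11} + \frac{65}{19}}{3} = -3 + \frac{1}{3} \cdot \frac{696}{209} = -3 + \frac{232}{209} = - \frac{395}{209} \approx -1.89$)
$R{\left(z \right)} = 23 + z^{2} - 153 z$ ($R{\left(z \right)} = \left(z^{2} - 153 z\right) + 23 = 23 + z^{2} - 153 z$)
$\left(R{\left(h \right)} - 22670\right) + 27246 = \left(\left(23 + \left(- \frac{395}{209}\right)^{2} - - \frac{60435}{209}\right) - 22670\right) + 27246 = \left(\left(23 + \frac{156025}{43681} + \frac{60435}{209}\right) - 22670\right) + 27246 = \left(\frac{13791603}{43681} - 22670\right) + 27246 = - \frac{976456667}{43681} + 27246 = \frac{213675859}{43681}$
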